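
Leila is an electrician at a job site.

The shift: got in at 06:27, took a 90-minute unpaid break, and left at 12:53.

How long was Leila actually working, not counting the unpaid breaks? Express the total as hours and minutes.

4 h 56 min

The shift: 06:27–12:53 = 6 h 26 min; less 90 min break → 4 h 56 min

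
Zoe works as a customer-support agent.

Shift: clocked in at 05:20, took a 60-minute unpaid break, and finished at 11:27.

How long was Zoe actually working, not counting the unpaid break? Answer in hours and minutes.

Shift: 05:20–11:27 = 6 h 7 min; less 60 min break → 5 h 7 min

5 h 7 min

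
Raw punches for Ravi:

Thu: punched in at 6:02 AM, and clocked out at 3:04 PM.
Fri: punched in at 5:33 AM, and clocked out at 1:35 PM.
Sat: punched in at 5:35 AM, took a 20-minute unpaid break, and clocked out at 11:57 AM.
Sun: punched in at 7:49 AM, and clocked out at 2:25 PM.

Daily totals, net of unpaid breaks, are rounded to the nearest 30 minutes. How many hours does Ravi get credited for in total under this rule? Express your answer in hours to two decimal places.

Thu: 6:02 AM–3:04 PM = 9 h 2 min → rounds to 9 h 0 min
Fri: 5:33 AM–1:35 PM = 8 h 2 min → rounds to 8 h 0 min
Sat: 5:35 AM–11:57 AM = 6 h 22 min − 20 min = 6 h 2 min → rounds to 6 h 0 min
Sun: 7:49 AM–2:25 PM = 6 h 36 min → rounds to 6 h 30 min
Total credited: 29 h 30 min.

29.50 hours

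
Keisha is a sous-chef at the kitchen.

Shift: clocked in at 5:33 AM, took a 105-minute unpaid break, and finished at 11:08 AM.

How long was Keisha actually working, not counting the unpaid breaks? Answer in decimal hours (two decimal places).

Shift: 5:33 AM–11:08 AM = 5 h 35 min; less 105 min break → 3 h 50 min

3.83 hours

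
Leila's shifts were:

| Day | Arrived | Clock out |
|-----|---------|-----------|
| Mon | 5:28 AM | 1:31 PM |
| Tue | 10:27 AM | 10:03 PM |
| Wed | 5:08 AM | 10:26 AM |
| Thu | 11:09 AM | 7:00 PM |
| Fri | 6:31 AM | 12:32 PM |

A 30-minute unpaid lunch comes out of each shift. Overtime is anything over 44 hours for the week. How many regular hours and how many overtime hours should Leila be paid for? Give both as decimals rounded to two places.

Regular 36.32 hours, overtime 0.00 hours

Mon: 5:28 AM–1:31 PM = 8 h 3 min; less 30 min break → 7 h 33 min
Tue: 10:27 AM–10:03 PM = 11 h 36 min; less 30 min break → 11 h 6 min
Wed: 5:08 AM–10:26 AM = 5 h 18 min; less 30 min break → 4 h 48 min
Thu: 11:09 AM–7:00 PM = 7 h 51 min; less 30 min break → 7 h 21 min
Fri: 6:31 AM–12:32 PM = 6 h 1 min; less 30 min break → 5 h 31 min
Total worked: 36 h 19 min = 36.32 h.
Threshold 44 h → overtime 0 h 0 min, regular 36 h 19 min.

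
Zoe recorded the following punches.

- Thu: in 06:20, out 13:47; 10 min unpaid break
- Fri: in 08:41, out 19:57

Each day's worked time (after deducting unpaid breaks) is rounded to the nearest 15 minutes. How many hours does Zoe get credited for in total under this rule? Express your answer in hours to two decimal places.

Thu: 06:20–13:47 = 7 h 27 min − 10 min = 7 h 17 min → rounds to 7 h 15 min
Fri: 08:41–19:57 = 11 h 16 min → rounds to 11 h 15 min
Total credited: 18 h 30 min.

18.50 hours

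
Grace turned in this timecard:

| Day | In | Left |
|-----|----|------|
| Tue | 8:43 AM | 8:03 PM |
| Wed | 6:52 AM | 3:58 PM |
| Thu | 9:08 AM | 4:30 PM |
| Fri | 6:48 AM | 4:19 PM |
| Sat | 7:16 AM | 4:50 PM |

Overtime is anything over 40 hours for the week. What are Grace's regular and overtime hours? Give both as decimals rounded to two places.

Tue: 8:43 AM–8:03 PM = 11 h 20 min
Wed: 6:52 AM–3:58 PM = 9 h 6 min
Thu: 9:08 AM–4:30 PM = 7 h 22 min
Fri: 6:48 AM–4:19 PM = 9 h 31 min
Sat: 7:16 AM–4:50 PM = 9 h 34 min
Total worked: 46 h 53 min = 46.88 h.
Threshold 40 h → overtime 6 h 53 min, regular 40 h 0 min.

Regular 40.00 hours, overtime 6.88 hours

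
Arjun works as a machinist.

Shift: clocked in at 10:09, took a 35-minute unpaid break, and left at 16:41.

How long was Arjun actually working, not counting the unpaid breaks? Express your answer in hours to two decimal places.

Shift: 10:09–16:41 = 6 h 32 min; less 35 min break → 5 h 57 min

5.95 hours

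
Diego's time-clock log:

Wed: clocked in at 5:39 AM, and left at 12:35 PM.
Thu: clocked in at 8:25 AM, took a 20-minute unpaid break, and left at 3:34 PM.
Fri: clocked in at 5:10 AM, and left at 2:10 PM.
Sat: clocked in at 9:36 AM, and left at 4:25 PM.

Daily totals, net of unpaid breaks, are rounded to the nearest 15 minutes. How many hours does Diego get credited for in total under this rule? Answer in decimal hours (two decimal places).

Wed: 5:39 AM–12:35 PM = 6 h 56 min → rounds to 7 h 0 min
Thu: 8:25 AM–3:34 PM = 7 h 9 min − 20 min = 6 h 49 min → rounds to 6 h 45 min
Fri: 5:10 AM–2:10 PM = 9 h 0 min → rounds to 9 h 0 min
Sat: 9:36 AM–4:25 PM = 6 h 49 min → rounds to 6 h 45 min
Total credited: 29 h 30 min.

29.50 hours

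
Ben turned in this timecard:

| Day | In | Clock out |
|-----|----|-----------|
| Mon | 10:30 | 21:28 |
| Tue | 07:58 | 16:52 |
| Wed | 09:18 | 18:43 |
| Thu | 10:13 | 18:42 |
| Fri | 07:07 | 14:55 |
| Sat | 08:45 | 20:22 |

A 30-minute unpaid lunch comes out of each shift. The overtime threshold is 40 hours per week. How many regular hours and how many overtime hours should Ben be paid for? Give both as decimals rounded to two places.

Mon: 10:30–21:28 = 10 h 58 min; less 30 min break → 10 h 28 min
Tue: 07:58–16:52 = 8 h 54 min; less 30 min break → 8 h 24 min
Wed: 09:18–18:43 = 9 h 25 min; less 30 min break → 8 h 55 min
Thu: 10:13–18:42 = 8 h 29 min; less 30 min break → 7 h 59 min
Fri: 07:07–14:55 = 7 h 48 min; less 30 min break → 7 h 18 min
Sat: 08:45–20:22 = 11 h 37 min; less 30 min break → 11 h 7 min
Total worked: 54 h 11 min = 54.18 h.
Threshold 40 h → overtime 14 h 11 min, regular 40 h 0 min.

Regular 40.00 hours, overtime 14.18 hours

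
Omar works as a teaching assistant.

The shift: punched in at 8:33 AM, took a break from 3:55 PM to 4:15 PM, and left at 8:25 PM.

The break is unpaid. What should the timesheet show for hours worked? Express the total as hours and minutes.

11 h 32 min

The shift: 8:33 AM–8:25 PM = 11 h 52 min; less 20 min break → 11 h 32 min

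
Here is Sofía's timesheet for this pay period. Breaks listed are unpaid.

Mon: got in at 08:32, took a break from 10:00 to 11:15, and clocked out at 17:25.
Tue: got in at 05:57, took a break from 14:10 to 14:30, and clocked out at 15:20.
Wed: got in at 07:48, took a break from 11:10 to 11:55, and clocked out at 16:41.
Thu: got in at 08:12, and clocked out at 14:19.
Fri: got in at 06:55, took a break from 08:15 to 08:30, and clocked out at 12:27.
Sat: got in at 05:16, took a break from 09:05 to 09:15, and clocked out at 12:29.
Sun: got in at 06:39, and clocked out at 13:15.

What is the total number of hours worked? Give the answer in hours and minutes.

49 h 52 min

Mon: 08:32–17:25 = 8 h 53 min; less 75 min break → 7 h 38 min
Tue: 05:57–15:20 = 9 h 23 min; less 20 min break → 9 h 3 min
Wed: 07:48–16:41 = 8 h 53 min; less 45 min break → 8 h 8 min
Thu: 08:12–14:19 = 6 h 7 min
Fri: 06:55–12:27 = 5 h 32 min; less 15 min break → 5 h 17 min
Sat: 05:16–12:29 = 7 h 13 min; less 10 min break → 7 h 3 min
Sun: 06:39–13:15 = 6 h 36 min
Total: 7 h 38 min + 9 h 3 min + 8 h 8 min + 6 h 7 min + 5 h 17 min + 7 h 3 min + 6 h 36 min = 49 h 52 min.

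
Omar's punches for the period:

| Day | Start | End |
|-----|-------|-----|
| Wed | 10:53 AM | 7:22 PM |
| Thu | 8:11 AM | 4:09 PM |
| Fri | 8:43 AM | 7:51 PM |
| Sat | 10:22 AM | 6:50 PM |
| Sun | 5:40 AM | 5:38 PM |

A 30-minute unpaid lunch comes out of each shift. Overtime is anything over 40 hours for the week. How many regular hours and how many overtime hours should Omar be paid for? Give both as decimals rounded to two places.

Regular 40.00 hours, overtime 5.52 hours

Wed: 10:53 AM–7:22 PM = 8 h 29 min; less 30 min break → 7 h 59 min
Thu: 8:11 AM–4:09 PM = 7 h 58 min; less 30 min break → 7 h 28 min
Fri: 8:43 AM–7:51 PM = 11 h 8 min; less 30 min break → 10 h 38 min
Sat: 10:22 AM–6:50 PM = 8 h 28 min; less 30 min break → 7 h 58 min
Sun: 5:40 AM–5:38 PM = 11 h 58 min; less 30 min break → 11 h 28 min
Total worked: 45 h 31 min = 45.52 h.
Threshold 40 h → overtime 5 h 31 min, regular 40 h 0 min.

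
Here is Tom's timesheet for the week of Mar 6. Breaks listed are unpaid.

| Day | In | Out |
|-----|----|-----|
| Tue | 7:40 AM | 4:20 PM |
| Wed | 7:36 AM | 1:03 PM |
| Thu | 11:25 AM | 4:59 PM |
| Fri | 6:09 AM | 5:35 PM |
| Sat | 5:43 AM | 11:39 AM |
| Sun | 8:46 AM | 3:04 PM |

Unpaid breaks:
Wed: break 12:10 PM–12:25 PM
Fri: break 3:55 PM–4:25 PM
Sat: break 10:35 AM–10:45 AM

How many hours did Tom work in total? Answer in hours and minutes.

42 h 26 min

Tue: 7:40 AM–4:20 PM = 8 h 40 min
Wed: 7:36 AM–1:03 PM = 5 h 27 min; less 15 min break → 5 h 12 min
Thu: 11:25 AM–4:59 PM = 5 h 34 min
Fri: 6:09 AM–5:35 PM = 11 h 26 min; less 30 min break → 10 h 56 min
Sat: 5:43 AM–11:39 AM = 5 h 56 min; less 10 min break → 5 h 46 min
Sun: 8:46 AM–3:04 PM = 6 h 18 min
Total: 8 h 40 min + 5 h 12 min + 5 h 34 min + 10 h 56 min + 5 h 46 min + 6 h 18 min = 42 h 26 min.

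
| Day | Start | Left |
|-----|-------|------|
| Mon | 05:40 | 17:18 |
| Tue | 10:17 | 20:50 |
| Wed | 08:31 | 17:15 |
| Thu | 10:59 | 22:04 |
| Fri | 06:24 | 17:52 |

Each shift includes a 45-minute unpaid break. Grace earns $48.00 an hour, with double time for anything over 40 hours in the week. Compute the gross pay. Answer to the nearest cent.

Mon: 05:40–17:18 = 11 h 38 min; less 45 min break → 10 h 53 min
Tue: 10:17–20:50 = 10 h 33 min; less 45 min break → 9 h 48 min
Wed: 08:31–17:15 = 8 h 44 min; less 45 min break → 7 h 59 min
Thu: 10:59–22:04 = 11 h 5 min; less 45 min break → 10 h 20 min
Fri: 06:24–17:52 = 11 h 28 min; less 45 min break → 10 h 43 min
Total worked: 49 h 43 min = 2983 min.
Regular 40 h 0 min = 2400 min at $48.00/h; overtime 9 h 43 min = 583 min at $96.00/h.
Pay = (2400 × $48.00 + 583 × $96.00) ÷ 60 = $2852.80.

$2852.80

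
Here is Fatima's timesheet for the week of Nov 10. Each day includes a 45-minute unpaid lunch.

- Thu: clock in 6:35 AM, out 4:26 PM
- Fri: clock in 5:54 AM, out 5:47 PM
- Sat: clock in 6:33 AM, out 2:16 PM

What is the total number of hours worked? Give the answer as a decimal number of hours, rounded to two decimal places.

Thu: 6:35 AM–4:26 PM = 9 h 51 min; less 45 min break → 9 h 6 min
Fri: 5:54 AM–5:47 PM = 11 h 53 min; less 45 min break → 11 h 8 min
Sat: 6:33 AM–2:16 PM = 7 h 43 min; less 45 min break → 6 h 58 min
Total: 9 h 6 min + 11 h 8 min + 6 h 58 min = 27 h 12 min.

27.20 hours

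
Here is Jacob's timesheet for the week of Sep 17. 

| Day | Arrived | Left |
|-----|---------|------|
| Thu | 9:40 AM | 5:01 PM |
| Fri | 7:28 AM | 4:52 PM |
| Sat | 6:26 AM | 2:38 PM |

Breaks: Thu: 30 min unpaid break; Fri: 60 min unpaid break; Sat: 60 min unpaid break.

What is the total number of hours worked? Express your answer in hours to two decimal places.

Thu: 9:40 AM–5:01 PM = 7 h 21 min; less 30 min break → 6 h 51 min
Fri: 7:28 AM–4:52 PM = 9 h 24 min; less 60 min break → 8 h 24 min
Sat: 6:26 AM–2:38 PM = 8 h 12 min; less 60 min break → 7 h 12 min
Total: 6 h 51 min + 8 h 24 min + 7 h 12 min = 22 h 27 min.

22.45 hours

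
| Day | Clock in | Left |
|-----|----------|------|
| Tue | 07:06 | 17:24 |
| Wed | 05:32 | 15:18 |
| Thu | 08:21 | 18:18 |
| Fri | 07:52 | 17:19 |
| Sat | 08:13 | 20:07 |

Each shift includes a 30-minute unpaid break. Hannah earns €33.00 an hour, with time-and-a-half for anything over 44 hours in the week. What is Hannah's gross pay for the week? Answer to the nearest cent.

€1692.90

Tue: 07:06–17:24 = 10 h 18 min; less 30 min break → 9 h 48 min
Wed: 05:32–15:18 = 9 h 46 min; less 30 min break → 9 h 16 min
Thu: 08:21–18:18 = 9 h 57 min; less 30 min break → 9 h 27 min
Fri: 07:52–17:19 = 9 h 27 min; less 30 min break → 8 h 57 min
Sat: 08:13–20:07 = 11 h 54 min; less 30 min break → 11 h 24 min
Total worked: 48 h 52 min = 2932 min.
Regular 44 h 0 min = 2640 min at €33.00/h; overtime 4 h 52 min = 292 min at €49.50/h.
Pay = (2640 × €33.00 + 292 × €49.50) ÷ 60 = €1692.90.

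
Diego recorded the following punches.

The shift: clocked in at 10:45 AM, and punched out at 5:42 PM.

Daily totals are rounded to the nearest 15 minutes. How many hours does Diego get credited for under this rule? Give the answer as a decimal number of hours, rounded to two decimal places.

7.00 hours

The shift: 10:45 AM–5:42 PM = 6 h 57 min → rounds to 7 h 0 min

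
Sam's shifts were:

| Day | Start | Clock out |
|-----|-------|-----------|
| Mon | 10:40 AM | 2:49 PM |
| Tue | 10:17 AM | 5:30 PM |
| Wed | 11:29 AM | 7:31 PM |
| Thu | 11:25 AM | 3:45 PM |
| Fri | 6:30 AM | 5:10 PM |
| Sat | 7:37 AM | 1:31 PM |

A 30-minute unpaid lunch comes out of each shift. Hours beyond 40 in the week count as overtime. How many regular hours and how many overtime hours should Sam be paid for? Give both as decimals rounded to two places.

Mon: 10:40 AM–2:49 PM = 4 h 9 min; less 30 min break → 3 h 39 min
Tue: 10:17 AM–5:30 PM = 7 h 13 min; less 30 min break → 6 h 43 min
Wed: 11:29 AM–7:31 PM = 8 h 2 min; less 30 min break → 7 h 32 min
Thu: 11:25 AM–3:45 PM = 4 h 20 min; less 30 min break → 3 h 50 min
Fri: 6:30 AM–5:10 PM = 10 h 40 min; less 30 min break → 10 h 10 min
Sat: 7:37 AM–1:31 PM = 5 h 54 min; less 30 min break → 5 h 24 min
Total worked: 37 h 18 min = 37.30 h.
Threshold 40 h → overtime 0 h 0 min, regular 37 h 18 min.

Regular 37.30 hours, overtime 0.00 hours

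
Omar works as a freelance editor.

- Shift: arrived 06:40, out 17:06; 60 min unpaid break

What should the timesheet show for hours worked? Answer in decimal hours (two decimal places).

9.43 hours

Shift: 06:40–17:06 = 10 h 26 min; less 60 min break → 9 h 26 min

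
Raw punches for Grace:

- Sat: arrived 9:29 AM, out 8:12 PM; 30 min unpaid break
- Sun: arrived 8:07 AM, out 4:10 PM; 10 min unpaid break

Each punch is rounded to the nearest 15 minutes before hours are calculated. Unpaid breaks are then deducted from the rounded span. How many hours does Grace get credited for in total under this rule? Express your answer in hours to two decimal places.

Sat: in 9:29 AM→9:30 AM, out 8:12 PM→8:15 PM; 10 h 45 min − 30 min = 10 h 15 min
Sun: in 8:07 AM→8:00 AM, out 4:10 PM→4:15 PM; 8 h 15 min − 10 min = 8 h 5 min
Total credited: 18 h 20 min.

18.33 hours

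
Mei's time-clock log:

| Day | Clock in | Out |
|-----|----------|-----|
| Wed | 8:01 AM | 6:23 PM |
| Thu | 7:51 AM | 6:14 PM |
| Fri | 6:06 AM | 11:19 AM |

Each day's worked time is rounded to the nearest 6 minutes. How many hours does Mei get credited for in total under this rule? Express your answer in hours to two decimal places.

26.00 hours

Wed: 8:01 AM–6:23 PM = 10 h 22 min → rounds to 10 h 24 min
Thu: 7:51 AM–6:14 PM = 10 h 23 min → rounds to 10 h 24 min
Fri: 6:06 AM–11:19 AM = 5 h 13 min → rounds to 5 h 12 min
Total credited: 26 h 0 min.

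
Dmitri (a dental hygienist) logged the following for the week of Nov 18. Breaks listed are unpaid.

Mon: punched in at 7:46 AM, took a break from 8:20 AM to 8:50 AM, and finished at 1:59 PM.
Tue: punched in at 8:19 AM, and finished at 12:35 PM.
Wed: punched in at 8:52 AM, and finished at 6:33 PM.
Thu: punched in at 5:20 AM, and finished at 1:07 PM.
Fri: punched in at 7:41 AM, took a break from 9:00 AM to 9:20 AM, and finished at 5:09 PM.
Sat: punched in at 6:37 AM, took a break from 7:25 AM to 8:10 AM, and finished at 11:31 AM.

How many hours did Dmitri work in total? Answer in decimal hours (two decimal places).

40.73 hours

Mon: 7:46 AM–1:59 PM = 6 h 13 min; less 30 min break → 5 h 43 min
Tue: 8:19 AM–12:35 PM = 4 h 16 min
Wed: 8:52 AM–6:33 PM = 9 h 41 min
Thu: 5:20 AM–1:07 PM = 7 h 47 min
Fri: 7:41 AM–5:09 PM = 9 h 28 min; less 20 min break → 9 h 8 min
Sat: 6:37 AM–11:31 AM = 4 h 54 min; less 45 min break → 4 h 9 min
Total: 5 h 43 min + 4 h 16 min + 9 h 41 min + 7 h 47 min + 9 h 8 min + 4 h 9 min = 40 h 44 min.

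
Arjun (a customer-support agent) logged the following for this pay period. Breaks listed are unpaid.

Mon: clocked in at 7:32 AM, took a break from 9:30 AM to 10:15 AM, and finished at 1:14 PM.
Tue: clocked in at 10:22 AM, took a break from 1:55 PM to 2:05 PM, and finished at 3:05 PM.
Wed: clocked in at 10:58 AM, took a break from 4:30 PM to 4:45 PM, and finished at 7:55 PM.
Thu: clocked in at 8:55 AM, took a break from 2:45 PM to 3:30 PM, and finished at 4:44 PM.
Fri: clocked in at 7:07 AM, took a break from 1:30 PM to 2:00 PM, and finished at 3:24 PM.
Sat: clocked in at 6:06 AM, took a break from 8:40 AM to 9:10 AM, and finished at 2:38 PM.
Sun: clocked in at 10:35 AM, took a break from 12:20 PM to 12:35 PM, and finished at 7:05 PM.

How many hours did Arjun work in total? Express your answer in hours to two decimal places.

Mon: 7:32 AM–1:14 PM = 5 h 42 min; less 45 min break → 4 h 57 min
Tue: 10:22 AM–3:05 PM = 4 h 43 min; less 10 min break → 4 h 33 min
Wed: 10:58 AM–7:55 PM = 8 h 57 min; less 15 min break → 8 h 42 min
Thu: 8:55 AM–4:44 PM = 7 h 49 min; less 45 min break → 7 h 4 min
Fri: 7:07 AM–3:24 PM = 8 h 17 min; less 30 min break → 7 h 47 min
Sat: 6:06 AM–2:38 PM = 8 h 32 min; less 30 min break → 8 h 2 min
Sun: 10:35 AM–7:05 PM = 8 h 30 min; less 15 min break → 8 h 15 min
Total: 4 h 57 min + 4 h 33 min + 8 h 42 min + 7 h 4 min + 7 h 47 min + 8 h 2 min + 8 h 15 min = 49 h 20 min.

49.33 hours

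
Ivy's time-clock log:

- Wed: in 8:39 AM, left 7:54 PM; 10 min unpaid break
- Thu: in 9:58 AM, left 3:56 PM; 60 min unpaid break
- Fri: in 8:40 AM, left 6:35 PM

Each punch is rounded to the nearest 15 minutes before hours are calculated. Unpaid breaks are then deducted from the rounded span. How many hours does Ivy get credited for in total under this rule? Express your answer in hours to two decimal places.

Wed: in 8:39 AM→8:45 AM, out 7:54 PM→8:00 PM; 11 h 15 min − 10 min = 11 h 5 min
Thu: in 9:58 AM→10:00 AM, out 3:56 PM→4:00 PM; 6 h 0 min − 60 min = 5 h 0 min
Fri: in 8:40 AM→8:45 AM, out 6:35 PM→6:30 PM; 9 h 45 min
Total credited: 25 h 50 min.

25.83 hours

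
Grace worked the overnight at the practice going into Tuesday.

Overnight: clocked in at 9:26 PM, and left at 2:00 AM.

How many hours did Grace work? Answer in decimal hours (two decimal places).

4.57 hours

Overnight: 9:26 PM → midnight = 2 h 34 min; midnight → 2:00 AM = 2 h 0 min; span 4 h 34 min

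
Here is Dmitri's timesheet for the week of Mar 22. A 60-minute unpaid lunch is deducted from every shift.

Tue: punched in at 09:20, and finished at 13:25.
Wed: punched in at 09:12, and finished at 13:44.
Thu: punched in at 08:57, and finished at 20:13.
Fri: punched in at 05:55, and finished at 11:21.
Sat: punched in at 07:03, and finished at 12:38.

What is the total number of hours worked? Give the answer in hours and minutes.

Tue: 09:20–13:25 = 4 h 5 min; less 60 min break → 3 h 5 min
Wed: 09:12–13:44 = 4 h 32 min; less 60 min break → 3 h 32 min
Thu: 08:57–20:13 = 11 h 16 min; less 60 min break → 10 h 16 min
Fri: 05:55–11:21 = 5 h 26 min; less 60 min break → 4 h 26 min
Sat: 07:03–12:38 = 5 h 35 min; less 60 min break → 4 h 35 min
Total: 3 h 5 min + 3 h 32 min + 10 h 16 min + 4 h 26 min + 4 h 35 min = 25 h 54 min.

25 h 54 min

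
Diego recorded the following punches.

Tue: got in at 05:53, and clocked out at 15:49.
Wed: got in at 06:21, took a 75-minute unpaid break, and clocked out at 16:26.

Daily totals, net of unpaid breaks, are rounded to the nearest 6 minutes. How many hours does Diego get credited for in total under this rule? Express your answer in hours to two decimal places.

Tue: 05:53–15:49 = 9 h 56 min → rounds to 9 h 54 min
Wed: 06:21–16:26 = 10 h 5 min − 75 min = 8 h 50 min → rounds to 8 h 48 min
Total credited: 18 h 42 min.

18.70 hours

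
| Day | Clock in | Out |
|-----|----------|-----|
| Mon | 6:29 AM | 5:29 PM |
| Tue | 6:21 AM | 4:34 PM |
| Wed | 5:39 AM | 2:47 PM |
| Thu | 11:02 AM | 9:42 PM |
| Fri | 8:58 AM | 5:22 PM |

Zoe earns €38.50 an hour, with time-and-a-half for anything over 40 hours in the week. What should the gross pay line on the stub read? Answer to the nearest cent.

Mon: 6:29 AM–5:29 PM = 11 h 0 min
Tue: 6:21 AM–4:34 PM = 10 h 13 min
Wed: 5:39 AM–2:47 PM = 9 h 8 min
Thu: 11:02 AM–9:42 PM = 10 h 40 min
Fri: 8:58 AM–5:22 PM = 8 h 24 min
Total worked: 49 h 25 min = 2965 min.
Regular 40 h 0 min = 2400 min at €38.50/h; overtime 9 h 25 min = 565 min at €57.75/h.
Pay = (2400 × €38.50 + 565 × €57.75) ÷ 60 = €2083.81.

€2083.81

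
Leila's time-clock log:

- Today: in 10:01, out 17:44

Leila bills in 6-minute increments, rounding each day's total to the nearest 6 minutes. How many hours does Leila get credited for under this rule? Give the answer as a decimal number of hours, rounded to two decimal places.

Today: 10:01–17:44 = 7 h 43 min → rounds to 7 h 42 min

7.70 hours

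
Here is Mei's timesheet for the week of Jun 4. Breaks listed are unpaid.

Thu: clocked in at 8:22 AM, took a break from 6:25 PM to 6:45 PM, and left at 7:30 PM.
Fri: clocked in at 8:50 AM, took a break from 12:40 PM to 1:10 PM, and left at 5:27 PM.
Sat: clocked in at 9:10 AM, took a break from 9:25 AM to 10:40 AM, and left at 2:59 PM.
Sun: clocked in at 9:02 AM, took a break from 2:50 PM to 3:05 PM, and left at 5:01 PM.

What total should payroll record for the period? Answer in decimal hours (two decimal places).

Thu: 8:22 AM–7:30 PM = 11 h 8 min; less 20 min break → 10 h 48 min
Fri: 8:50 AM–5:27 PM = 8 h 37 min; less 30 min break → 8 h 7 min
Sat: 9:10 AM–2:59 PM = 5 h 49 min; less 75 min break → 4 h 34 min
Sun: 9:02 AM–5:01 PM = 7 h 59 min; less 15 min break → 7 h 44 min
Total: 10 h 48 min + 8 h 7 min + 4 h 34 min + 7 h 44 min = 31 h 13 min.

31.22 hours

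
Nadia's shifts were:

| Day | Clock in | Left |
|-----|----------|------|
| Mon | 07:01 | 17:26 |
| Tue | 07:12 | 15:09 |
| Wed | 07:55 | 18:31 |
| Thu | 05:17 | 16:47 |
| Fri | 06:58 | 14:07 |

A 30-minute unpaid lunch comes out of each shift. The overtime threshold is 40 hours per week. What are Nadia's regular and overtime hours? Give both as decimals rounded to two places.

Regular 40.00 hours, overtime 5.12 hours

Mon: 07:01–17:26 = 10 h 25 min; less 30 min break → 9 h 55 min
Tue: 07:12–15:09 = 7 h 57 min; less 30 min break → 7 h 27 min
Wed: 07:55–18:31 = 10 h 36 min; less 30 min break → 10 h 6 min
Thu: 05:17–16:47 = 11 h 30 min; less 30 min break → 11 h 0 min
Fri: 06:58–14:07 = 7 h 9 min; less 30 min break → 6 h 39 min
Total worked: 45 h 7 min = 45.12 h.
Threshold 40 h → overtime 5 h 7 min, regular 40 h 0 min.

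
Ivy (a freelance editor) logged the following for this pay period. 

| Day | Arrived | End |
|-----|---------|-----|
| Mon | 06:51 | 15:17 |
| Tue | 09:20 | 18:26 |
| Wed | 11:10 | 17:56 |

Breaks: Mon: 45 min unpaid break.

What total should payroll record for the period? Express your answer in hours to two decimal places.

23.55 hours

Mon: 06:51–15:17 = 8 h 26 min; less 45 min break → 7 h 41 min
Tue: 09:20–18:26 = 9 h 6 min
Wed: 11:10–17:56 = 6 h 46 min
Total: 7 h 41 min + 9 h 6 min + 6 h 46 min = 23 h 33 min.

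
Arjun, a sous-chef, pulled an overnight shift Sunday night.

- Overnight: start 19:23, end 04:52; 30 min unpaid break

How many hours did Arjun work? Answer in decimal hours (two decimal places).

8.98 hours

Overnight: 19:23 → midnight = 4 h 37 min; midnight → 04:52 = 4 h 52 min; span 9 h 29 min; less 30 min break → 8 h 59 min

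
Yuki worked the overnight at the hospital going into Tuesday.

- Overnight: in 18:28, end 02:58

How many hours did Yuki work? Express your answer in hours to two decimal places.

Overnight: 18:28 → midnight = 5 h 32 min; midnight → 02:58 = 2 h 58 min; span 8 h 30 min

8.50 hours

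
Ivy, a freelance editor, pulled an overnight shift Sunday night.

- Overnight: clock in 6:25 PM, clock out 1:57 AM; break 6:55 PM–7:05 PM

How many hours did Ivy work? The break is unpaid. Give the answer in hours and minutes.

7 h 22 min

Overnight: 6:25 PM → midnight = 5 h 35 min; midnight → 1:57 AM = 1 h 57 min; span 7 h 32 min; less 10 min break → 7 h 22 min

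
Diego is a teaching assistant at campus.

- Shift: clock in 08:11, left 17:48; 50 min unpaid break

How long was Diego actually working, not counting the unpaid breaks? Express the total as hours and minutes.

Shift: 08:11–17:48 = 9 h 37 min; less 50 min break → 8 h 47 min

8 h 47 min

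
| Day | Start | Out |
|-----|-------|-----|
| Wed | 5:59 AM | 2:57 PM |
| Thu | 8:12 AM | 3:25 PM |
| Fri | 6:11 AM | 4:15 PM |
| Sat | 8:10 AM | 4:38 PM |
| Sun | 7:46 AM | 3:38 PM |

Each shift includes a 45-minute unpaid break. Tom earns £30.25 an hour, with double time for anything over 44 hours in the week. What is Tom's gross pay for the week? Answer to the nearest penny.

£1174.71

Wed: 5:59 AM–2:57 PM = 8 h 58 min; less 45 min break → 8 h 13 min
Thu: 8:12 AM–3:25 PM = 7 h 13 min; less 45 min break → 6 h 28 min
Fri: 6:11 AM–4:15 PM = 10 h 4 min; less 45 min break → 9 h 19 min
Sat: 8:10 AM–4:38 PM = 8 h 28 min; less 45 min break → 7 h 43 min
Sun: 7:46 AM–3:38 PM = 7 h 52 min; less 45 min break → 7 h 7 min
Total worked: 38 h 50 min = 2330 min.
Regular 38 h 50 min = 2330 min at £30.25/h; overtime 0 h 0 min = 0 min at £60.50/h.
Pay = (2330 × £30.25 + 0 × £60.50) ÷ 60 = £1174.71.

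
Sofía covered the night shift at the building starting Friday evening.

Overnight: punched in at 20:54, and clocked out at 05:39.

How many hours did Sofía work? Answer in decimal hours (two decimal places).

Overnight: 20:54 → midnight = 3 h 6 min; midnight → 05:39 = 5 h 39 min; span 8 h 45 min

8.75 hours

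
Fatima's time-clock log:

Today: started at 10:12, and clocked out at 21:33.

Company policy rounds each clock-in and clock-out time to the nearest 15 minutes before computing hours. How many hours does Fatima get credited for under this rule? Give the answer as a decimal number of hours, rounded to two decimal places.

Today: in 10:12→10:15, out 21:33→21:30; 11 h 15 min

11.25 hours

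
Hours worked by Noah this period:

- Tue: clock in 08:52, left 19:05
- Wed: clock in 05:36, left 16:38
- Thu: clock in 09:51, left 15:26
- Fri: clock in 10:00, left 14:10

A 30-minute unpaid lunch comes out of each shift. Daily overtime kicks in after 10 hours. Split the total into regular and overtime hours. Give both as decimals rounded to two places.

Regular 28.47 hours, overtime 0.53 hours

Tue: 08:52–19:05 = 10 h 13 min; less 30 min break → 9 h 43 min
Wed: 05:36–16:38 = 11 h 2 min; less 30 min break → 10 h 32 min
Thu: 09:51–15:26 = 5 h 35 min; less 30 min break → 5 h 5 min
Fri: 10:00–14:10 = 4 h 10 min; less 30 min break → 3 h 40 min
Tue reg 9 h 43 min / OT 0 h 0 min; Wed reg 10 h 0 min / OT 0 h 32 min; Thu reg 5 h 5 min / OT 0 h 0 min; Fri reg 3 h 40 min / OT 0 h 0 min.
Totals: regular 28 h 28 min, overtime 0 h 32 min.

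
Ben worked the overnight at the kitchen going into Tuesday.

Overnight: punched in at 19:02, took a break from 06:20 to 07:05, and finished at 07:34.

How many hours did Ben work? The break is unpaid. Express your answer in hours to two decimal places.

11.78 hours

Overnight: 19:02 → midnight = 4 h 58 min; midnight → 07:34 = 7 h 34 min; span 12 h 32 min; less 45 min break → 11 h 47 min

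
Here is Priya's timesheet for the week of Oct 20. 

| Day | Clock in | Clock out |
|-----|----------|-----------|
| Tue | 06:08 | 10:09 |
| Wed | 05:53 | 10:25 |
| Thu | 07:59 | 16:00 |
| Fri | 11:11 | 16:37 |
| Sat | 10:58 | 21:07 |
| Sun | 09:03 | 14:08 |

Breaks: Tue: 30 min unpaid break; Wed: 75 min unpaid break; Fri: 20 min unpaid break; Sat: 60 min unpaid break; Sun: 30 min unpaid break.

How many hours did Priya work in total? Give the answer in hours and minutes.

Tue: 06:08–10:09 = 4 h 1 min; less 30 min break → 3 h 31 min
Wed: 05:53–10:25 = 4 h 32 min; less 75 min break → 3 h 17 min
Thu: 07:59–16:00 = 8 h 1 min
Fri: 11:11–16:37 = 5 h 26 min; less 20 min break → 5 h 6 min
Sat: 10:58–21:07 = 10 h 9 min; less 60 min break → 9 h 9 min
Sun: 09:03–14:08 = 5 h 5 min; less 30 min break → 4 h 35 min
Total: 3 h 31 min + 3 h 17 min + 8 h 1 min + 5 h 6 min + 9 h 9 min + 4 h 35 min = 33 h 39 min.

33 h 39 min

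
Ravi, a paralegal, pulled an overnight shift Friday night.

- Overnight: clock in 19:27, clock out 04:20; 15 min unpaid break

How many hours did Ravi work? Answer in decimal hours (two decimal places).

Overnight: 19:27 → midnight = 4 h 33 min; midnight → 04:20 = 4 h 20 min; span 8 h 53 min; less 15 min break → 8 h 38 min

8.63 hours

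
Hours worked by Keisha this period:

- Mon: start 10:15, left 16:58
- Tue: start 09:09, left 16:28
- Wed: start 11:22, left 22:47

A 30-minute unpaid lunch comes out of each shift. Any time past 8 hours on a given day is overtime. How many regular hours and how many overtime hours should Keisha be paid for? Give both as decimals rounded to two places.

Regular 21.03 hours, overtime 2.92 hours

Mon: 10:15–16:58 = 6 h 43 min; less 30 min break → 6 h 13 min
Tue: 09:09–16:28 = 7 h 19 min; less 30 min break → 6 h 49 min
Wed: 11:22–22:47 = 11 h 25 min; less 30 min break → 10 h 55 min
Mon reg 6 h 13 min / OT 0 h 0 min; Tue reg 6 h 49 min / OT 0 h 0 min; Wed reg 8 h 0 min / OT 2 h 55 min.
Totals: regular 21 h 2 min, overtime 2 h 55 min.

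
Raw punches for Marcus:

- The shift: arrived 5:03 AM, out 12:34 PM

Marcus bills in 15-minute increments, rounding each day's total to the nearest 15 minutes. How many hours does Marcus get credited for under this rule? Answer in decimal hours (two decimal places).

7.50 hours

The shift: 5:03 AM–12:34 PM = 7 h 31 min → rounds to 7 h 30 min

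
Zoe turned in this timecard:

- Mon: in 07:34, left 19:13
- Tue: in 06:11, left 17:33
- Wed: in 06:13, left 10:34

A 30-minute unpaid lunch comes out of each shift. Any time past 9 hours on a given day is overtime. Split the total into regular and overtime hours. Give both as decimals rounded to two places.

Regular 21.85 hours, overtime 4.02 hours

Mon: 07:34–19:13 = 11 h 39 min; less 30 min break → 11 h 9 min
Tue: 06:11–17:33 = 11 h 22 min; less 30 min break → 10 h 52 min
Wed: 06:13–10:34 = 4 h 21 min; less 30 min break → 3 h 51 min
Mon reg 9 h 0 min / OT 2 h 9 min; Tue reg 9 h 0 min / OT 1 h 52 min; Wed reg 3 h 51 min / OT 0 h 0 min.
Totals: regular 21 h 51 min, overtime 4 h 1 min.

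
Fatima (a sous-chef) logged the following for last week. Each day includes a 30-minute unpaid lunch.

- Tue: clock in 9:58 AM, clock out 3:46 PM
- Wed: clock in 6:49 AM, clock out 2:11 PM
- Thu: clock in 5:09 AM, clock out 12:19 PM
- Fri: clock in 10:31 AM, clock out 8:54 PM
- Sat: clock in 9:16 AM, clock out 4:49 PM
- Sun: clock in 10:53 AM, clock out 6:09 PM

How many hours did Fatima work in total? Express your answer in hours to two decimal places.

Tue: 9:58 AM–3:46 PM = 5 h 48 min; less 30 min break → 5 h 18 min
Wed: 6:49 AM–2:11 PM = 7 h 22 min; less 30 min break → 6 h 52 min
Thu: 5:09 AM–12:19 PM = 7 h 10 min; less 30 min break → 6 h 40 min
Fri: 10:31 AM–8:54 PM = 10 h 23 min; less 30 min break → 9 h 53 min
Sat: 9:16 AM–4:49 PM = 7 h 33 min; less 30 min break → 7 h 3 min
Sun: 10:53 AM–6:09 PM = 7 h 16 min; less 30 min break → 6 h 46 min
Total: 5 h 18 min + 6 h 52 min + 6 h 40 min + 9 h 53 min + 7 h 3 min + 6 h 46 min = 42 h 32 min.

42.53 hours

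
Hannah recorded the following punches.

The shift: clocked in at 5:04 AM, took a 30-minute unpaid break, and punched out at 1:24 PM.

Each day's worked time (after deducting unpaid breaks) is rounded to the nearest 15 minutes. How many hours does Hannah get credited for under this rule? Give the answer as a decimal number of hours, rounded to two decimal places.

The shift: 5:04 AM–1:24 PM = 8 h 20 min − 30 min = 7 h 50 min → rounds to 7 h 45 min

7.75 hours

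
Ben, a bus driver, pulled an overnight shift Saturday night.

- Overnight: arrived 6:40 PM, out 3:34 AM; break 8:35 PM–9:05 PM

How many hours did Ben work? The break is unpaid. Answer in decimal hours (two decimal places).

Overnight: 6:40 PM → midnight = 5 h 20 min; midnight → 3:34 AM = 3 h 34 min; span 8 h 54 min; less 30 min break → 8 h 24 min

8.40 hours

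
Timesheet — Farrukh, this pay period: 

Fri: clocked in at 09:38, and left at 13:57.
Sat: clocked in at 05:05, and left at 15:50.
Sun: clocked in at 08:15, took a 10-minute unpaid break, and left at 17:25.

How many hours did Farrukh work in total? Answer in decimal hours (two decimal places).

Fri: 09:38–13:57 = 4 h 19 min
Sat: 05:05–15:50 = 10 h 45 min
Sun: 08:15–17:25 = 9 h 10 min; less 10 min break → 9 h 0 min
Total: 4 h 19 min + 10 h 45 min + 9 h 0 min = 24 h 4 min.

24.07 hours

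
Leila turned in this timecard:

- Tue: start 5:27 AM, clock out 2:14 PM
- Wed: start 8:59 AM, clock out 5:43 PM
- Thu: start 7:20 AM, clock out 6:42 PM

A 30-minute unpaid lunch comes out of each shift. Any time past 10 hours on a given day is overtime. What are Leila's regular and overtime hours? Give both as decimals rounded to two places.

Regular 26.52 hours, overtime 0.87 hours

Tue: 5:27 AM–2:14 PM = 8 h 47 min; less 30 min break → 8 h 17 min
Wed: 8:59 AM–5:43 PM = 8 h 44 min; less 30 min break → 8 h 14 min
Thu: 7:20 AM–6:42 PM = 11 h 22 min; less 30 min break → 10 h 52 min
Tue reg 8 h 17 min / OT 0 h 0 min; Wed reg 8 h 14 min / OT 0 h 0 min; Thu reg 10 h 0 min / OT 0 h 52 min.
Totals: regular 26 h 31 min, overtime 0 h 52 min.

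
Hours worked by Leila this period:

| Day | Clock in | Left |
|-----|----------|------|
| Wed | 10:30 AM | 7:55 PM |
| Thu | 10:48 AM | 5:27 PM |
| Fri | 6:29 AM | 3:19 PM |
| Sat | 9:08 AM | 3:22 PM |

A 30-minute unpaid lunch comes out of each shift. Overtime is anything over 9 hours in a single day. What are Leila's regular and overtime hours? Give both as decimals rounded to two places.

Wed: 10:30 AM–7:55 PM = 9 h 25 min; less 30 min break → 8 h 55 min
Thu: 10:48 AM–5:27 PM = 6 h 39 min; less 30 min break → 6 h 9 min
Fri: 6:29 AM–3:19 PM = 8 h 50 min; less 30 min break → 8 h 20 min
Sat: 9:08 AM–3:22 PM = 6 h 14 min; less 30 min break → 5 h 44 min
Wed reg 8 h 55 min / OT 0 h 0 min; Thu reg 6 h 9 min / OT 0 h 0 min; Fri reg 8 h 20 min / OT 0 h 0 min; Sat reg 5 h 44 min / OT 0 h 0 min.
Totals: regular 29 h 8 min, overtime 0 h 0 min.

Regular 29.13 hours, overtime 0.00 hours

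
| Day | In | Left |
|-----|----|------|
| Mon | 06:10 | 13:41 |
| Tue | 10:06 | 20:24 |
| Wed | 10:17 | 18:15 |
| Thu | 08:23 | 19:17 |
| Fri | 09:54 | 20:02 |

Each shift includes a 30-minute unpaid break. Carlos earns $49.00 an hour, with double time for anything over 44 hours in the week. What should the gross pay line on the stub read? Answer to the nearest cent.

$2187.03

Mon: 06:10–13:41 = 7 h 31 min; less 30 min break → 7 h 1 min
Tue: 10:06–20:24 = 10 h 18 min; less 30 min break → 9 h 48 min
Wed: 10:17–18:15 = 7 h 58 min; less 30 min break → 7 h 28 min
Thu: 08:23–19:17 = 10 h 54 min; less 30 min break → 10 h 24 min
Fri: 09:54–20:02 = 10 h 8 min; less 30 min break → 9 h 38 min
Total worked: 44 h 19 min = 2659 min.
Regular 44 h 0 min = 2640 min at $49.00/h; overtime 0 h 19 min = 19 min at $98.00/h.
Pay = (2640 × $49.00 + 19 × $98.00) ÷ 60 = $2187.03.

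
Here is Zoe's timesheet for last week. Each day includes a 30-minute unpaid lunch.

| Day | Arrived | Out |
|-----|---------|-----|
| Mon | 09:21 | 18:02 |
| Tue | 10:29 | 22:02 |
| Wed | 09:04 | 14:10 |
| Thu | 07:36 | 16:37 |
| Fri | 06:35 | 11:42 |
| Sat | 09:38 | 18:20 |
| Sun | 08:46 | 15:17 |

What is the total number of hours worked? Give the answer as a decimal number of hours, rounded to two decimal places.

51.18 hours

Mon: 09:21–18:02 = 8 h 41 min; less 30 min break → 8 h 11 min
Tue: 10:29–22:02 = 11 h 33 min; less 30 min break → 11 h 3 min
Wed: 09:04–14:10 = 5 h 6 min; less 30 min break → 4 h 36 min
Thu: 07:36–16:37 = 9 h 1 min; less 30 min break → 8 h 31 min
Fri: 06:35–11:42 = 5 h 7 min; less 30 min break → 4 h 37 min
Sat: 09:38–18:20 = 8 h 42 min; less 30 min break → 8 h 12 min
Sun: 08:46–15:17 = 6 h 31 min; less 30 min break → 6 h 1 min
Total: 8 h 11 min + 11 h 3 min + 4 h 36 min + 8 h 31 min + 4 h 37 min + 8 h 12 min + 6 h 1 min = 51 h 11 min.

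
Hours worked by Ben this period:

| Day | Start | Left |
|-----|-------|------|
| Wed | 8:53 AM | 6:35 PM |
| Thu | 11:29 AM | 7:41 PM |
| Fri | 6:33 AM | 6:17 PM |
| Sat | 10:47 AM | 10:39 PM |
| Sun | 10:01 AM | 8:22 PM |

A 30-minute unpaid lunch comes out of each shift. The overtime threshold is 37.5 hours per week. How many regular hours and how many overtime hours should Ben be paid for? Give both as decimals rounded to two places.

Wed: 8:53 AM–6:35 PM = 9 h 42 min; less 30 min break → 9 h 12 min
Thu: 11:29 AM–7:41 PM = 8 h 12 min; less 30 min break → 7 h 42 min
Fri: 6:33 AM–6:17 PM = 11 h 44 min; less 30 min break → 11 h 14 min
Sat: 10:47 AM–10:39 PM = 11 h 52 min; less 30 min break → 11 h 22 min
Sun: 10:01 AM–8:22 PM = 10 h 21 min; less 30 min break → 9 h 51 min
Total worked: 49 h 21 min = 49.35 h.
Threshold 37.5 h → overtime 11 h 51 min, regular 37 h 30 min.

Regular 37.50 hours, overtime 11.85 hours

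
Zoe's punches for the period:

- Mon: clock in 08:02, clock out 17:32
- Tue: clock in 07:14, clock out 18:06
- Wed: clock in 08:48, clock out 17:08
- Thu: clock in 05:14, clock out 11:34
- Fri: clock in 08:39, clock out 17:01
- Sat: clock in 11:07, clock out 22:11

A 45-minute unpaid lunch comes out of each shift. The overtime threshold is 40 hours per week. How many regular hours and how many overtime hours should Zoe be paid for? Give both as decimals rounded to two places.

Mon: 08:02–17:32 = 9 h 30 min; less 45 min break → 8 h 45 min
Tue: 07:14–18:06 = 10 h 52 min; less 45 min break → 10 h 7 min
Wed: 08:48–17:08 = 8 h 20 min; less 45 min break → 7 h 35 min
Thu: 05:14–11:34 = 6 h 20 min; less 45 min break → 5 h 35 min
Fri: 08:39–17:01 = 8 h 22 min; less 45 min break → 7 h 37 min
Sat: 11:07–22:11 = 11 h 4 min; less 45 min break → 10 h 19 min
Total worked: 49 h 58 min = 49.97 h.
Threshold 40 h → overtime 9 h 58 min, regular 40 h 0 min.

Regular 40.00 hours, overtime 9.97 hours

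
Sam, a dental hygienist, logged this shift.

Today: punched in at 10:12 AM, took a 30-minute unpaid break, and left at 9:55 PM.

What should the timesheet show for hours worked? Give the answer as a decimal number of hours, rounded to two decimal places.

Today: 10:12 AM–9:55 PM = 11 h 43 min; less 30 min break → 11 h 13 min

11.22 hours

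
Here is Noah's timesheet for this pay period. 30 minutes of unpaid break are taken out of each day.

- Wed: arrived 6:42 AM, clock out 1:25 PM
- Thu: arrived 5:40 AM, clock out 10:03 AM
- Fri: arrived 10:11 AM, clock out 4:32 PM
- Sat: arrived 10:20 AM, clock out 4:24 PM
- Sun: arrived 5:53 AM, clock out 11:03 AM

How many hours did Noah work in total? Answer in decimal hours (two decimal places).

26.18 hours

Wed: 6:42 AM–1:25 PM = 6 h 43 min; less 30 min break → 6 h 13 min
Thu: 5:40 AM–10:03 AM = 4 h 23 min; less 30 min break → 3 h 53 min
Fri: 10:11 AM–4:32 PM = 6 h 21 min; less 30 min break → 5 h 51 min
Sat: 10:20 AM–4:24 PM = 6 h 4 min; less 30 min break → 5 h 34 min
Sun: 5:53 AM–11:03 AM = 5 h 10 min; less 30 min break → 4 h 40 min
Total: 6 h 13 min + 3 h 53 min + 5 h 51 min + 5 h 34 min + 4 h 40 min = 26 h 11 min.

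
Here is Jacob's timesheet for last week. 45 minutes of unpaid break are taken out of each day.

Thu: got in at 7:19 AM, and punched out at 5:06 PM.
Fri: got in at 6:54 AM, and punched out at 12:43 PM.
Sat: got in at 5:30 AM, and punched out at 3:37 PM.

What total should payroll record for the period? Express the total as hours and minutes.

Thu: 7:19 AM–5:06 PM = 9 h 47 min; less 45 min break → 9 h 2 min
Fri: 6:54 AM–12:43 PM = 5 h 49 min; less 45 min break → 5 h 4 min
Sat: 5:30 AM–3:37 PM = 10 h 7 min; less 45 min break → 9 h 22 min
Total: 9 h 2 min + 5 h 4 min + 9 h 22 min = 23 h 28 min.

23 h 28 min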